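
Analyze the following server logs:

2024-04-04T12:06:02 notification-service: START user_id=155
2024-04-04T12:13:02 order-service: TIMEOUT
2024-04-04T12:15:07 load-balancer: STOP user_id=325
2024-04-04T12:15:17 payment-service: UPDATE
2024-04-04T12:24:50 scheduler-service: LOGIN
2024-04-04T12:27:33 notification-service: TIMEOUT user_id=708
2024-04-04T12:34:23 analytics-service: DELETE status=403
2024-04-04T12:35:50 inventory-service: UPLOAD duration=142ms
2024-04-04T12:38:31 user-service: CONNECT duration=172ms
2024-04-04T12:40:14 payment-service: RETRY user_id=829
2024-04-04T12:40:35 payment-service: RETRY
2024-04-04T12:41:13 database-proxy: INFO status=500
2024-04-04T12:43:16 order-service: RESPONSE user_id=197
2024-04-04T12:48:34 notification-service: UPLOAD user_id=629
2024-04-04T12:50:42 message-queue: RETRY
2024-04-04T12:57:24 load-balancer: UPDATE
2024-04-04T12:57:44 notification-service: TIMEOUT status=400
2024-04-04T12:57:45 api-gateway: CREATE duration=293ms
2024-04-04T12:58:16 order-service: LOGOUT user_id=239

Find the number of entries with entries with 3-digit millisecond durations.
3

To find matching entries:

1. Pattern to match: entries with 3-digit millisecond durations
2. Scan each log entry for the pattern
3. Count matches: 3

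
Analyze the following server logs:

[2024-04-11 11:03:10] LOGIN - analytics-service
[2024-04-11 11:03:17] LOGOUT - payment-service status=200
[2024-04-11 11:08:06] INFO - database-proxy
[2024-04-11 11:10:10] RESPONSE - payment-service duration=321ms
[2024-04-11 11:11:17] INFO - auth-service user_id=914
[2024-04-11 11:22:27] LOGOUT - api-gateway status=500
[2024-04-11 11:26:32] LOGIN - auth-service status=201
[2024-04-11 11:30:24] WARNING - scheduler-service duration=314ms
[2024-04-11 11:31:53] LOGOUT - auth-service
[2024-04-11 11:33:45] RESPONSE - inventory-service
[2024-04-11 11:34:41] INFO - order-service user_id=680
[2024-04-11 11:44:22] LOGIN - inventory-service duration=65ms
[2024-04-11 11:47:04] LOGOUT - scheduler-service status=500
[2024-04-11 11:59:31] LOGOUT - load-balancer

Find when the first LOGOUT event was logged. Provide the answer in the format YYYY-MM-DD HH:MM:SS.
2024-04-11 11:03:17

To find the first event:

1. Filter for all LOGOUT events
2. Sort by timestamp
3. Select the first one
4. Timestamp: 2024-04-11 11:03:17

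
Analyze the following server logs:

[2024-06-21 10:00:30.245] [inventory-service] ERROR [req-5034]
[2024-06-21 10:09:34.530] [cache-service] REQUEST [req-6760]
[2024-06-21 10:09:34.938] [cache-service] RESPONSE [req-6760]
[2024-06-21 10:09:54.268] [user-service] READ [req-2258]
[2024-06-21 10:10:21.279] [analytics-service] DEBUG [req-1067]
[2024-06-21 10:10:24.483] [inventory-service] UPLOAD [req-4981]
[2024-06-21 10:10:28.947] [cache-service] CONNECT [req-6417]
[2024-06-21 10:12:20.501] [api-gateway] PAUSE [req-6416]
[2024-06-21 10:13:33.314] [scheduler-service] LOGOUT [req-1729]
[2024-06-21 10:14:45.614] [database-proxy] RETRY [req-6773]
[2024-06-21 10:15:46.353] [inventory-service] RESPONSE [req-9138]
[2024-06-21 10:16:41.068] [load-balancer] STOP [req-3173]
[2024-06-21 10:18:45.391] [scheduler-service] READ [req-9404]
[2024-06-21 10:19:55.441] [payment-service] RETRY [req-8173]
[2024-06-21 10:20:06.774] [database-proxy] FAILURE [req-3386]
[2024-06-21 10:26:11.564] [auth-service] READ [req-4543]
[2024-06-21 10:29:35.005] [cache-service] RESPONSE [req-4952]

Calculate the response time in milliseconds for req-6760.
408

To calculate latency:

1. Find REQUEST with id req-6760: 2024-06-21 10:09:34.530
2. Find RESPONSE with id req-6760: 2024-06-21 10:09:34.938
3. Latency: 2024-06-21 10:09:34.938 - 2024-06-21 10:09:34.530 = 408ms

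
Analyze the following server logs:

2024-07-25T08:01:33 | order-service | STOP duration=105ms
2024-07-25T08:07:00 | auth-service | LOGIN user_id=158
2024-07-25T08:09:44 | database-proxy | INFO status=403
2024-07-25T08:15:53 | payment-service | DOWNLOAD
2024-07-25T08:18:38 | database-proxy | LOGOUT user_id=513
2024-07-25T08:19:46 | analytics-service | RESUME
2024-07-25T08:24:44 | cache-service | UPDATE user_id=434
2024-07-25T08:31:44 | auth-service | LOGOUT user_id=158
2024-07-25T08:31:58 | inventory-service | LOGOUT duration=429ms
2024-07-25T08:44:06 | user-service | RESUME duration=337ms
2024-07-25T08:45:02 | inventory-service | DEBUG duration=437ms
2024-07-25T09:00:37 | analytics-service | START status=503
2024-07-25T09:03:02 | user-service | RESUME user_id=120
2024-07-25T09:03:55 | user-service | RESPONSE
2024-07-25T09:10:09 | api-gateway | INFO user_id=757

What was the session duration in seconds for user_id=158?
1484

To calculate session duration:

1. Find LOGIN event for user_id=158: 2024-07-25T08:07:00
2. Find LOGOUT event for user_id=158: 2024-07-25T08:31:44
3. Session duration: 2024-07-25T08:31:44 - 2024-07-25T08:07:00 = 1484 seconds (24 minutes)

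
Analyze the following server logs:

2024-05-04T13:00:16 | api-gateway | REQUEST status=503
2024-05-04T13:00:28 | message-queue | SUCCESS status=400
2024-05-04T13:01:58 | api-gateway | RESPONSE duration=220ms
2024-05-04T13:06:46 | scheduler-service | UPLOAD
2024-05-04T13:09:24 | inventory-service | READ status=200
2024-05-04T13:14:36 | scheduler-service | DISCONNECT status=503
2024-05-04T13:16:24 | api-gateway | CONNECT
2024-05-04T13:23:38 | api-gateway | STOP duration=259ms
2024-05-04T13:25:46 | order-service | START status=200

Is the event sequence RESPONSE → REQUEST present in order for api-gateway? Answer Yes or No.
No

To verify sequence order:

1. Find all events in sequence RESPONSE → REQUEST for api-gateway
2. Extract their timestamps
3. Check if timestamps are in ascending order
4. Result: No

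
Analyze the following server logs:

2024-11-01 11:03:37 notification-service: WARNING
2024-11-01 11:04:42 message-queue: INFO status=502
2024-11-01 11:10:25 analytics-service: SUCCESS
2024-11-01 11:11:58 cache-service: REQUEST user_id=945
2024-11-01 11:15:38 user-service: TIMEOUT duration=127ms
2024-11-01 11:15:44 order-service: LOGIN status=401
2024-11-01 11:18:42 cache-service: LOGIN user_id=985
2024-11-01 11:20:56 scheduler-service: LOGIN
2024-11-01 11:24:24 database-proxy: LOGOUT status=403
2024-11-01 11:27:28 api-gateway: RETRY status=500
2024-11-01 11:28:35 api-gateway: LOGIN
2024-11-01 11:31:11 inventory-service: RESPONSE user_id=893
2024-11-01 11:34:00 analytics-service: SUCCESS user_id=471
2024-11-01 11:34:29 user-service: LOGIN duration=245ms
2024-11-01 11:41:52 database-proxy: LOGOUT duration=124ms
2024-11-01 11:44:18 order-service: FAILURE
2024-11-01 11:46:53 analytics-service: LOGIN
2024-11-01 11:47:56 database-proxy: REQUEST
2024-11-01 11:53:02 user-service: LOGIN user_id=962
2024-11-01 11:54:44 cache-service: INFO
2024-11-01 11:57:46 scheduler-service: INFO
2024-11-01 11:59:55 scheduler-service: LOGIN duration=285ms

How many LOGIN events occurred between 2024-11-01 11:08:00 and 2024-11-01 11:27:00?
3

To count events in the time window:

1. Window boundaries: 2024-11-01 11:08:00 to 2024-11-01 11:27:00
2. Filter for LOGIN events within this window
3. Count matching events: 3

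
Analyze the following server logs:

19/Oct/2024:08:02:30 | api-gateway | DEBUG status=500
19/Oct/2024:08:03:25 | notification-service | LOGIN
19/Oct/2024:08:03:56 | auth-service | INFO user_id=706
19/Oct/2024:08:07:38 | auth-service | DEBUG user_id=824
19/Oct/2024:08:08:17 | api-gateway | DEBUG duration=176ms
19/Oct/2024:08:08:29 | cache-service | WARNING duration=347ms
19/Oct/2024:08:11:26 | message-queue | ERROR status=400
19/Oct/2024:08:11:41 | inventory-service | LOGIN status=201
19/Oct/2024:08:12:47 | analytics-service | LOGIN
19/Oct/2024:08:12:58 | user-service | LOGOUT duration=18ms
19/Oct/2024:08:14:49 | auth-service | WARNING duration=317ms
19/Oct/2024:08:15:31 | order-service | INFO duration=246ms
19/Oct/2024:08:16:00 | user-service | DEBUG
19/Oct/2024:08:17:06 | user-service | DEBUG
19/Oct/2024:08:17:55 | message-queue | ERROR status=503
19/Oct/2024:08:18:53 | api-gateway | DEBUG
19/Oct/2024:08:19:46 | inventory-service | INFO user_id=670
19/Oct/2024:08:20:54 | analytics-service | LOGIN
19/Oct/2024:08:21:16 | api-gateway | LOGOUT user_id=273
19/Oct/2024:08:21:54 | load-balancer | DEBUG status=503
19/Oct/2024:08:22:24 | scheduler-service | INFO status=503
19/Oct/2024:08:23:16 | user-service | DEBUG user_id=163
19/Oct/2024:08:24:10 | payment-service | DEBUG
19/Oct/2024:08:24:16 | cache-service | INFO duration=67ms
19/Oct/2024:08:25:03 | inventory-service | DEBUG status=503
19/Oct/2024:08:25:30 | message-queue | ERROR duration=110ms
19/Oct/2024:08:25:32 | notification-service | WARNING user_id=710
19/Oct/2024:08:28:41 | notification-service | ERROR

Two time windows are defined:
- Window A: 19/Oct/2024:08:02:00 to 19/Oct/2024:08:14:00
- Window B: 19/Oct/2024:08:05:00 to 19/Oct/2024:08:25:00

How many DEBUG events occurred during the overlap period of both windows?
2

To find overlap events:

1. Window A: 19/Oct/2024:08:02:00 to 19/Oct/2024:08:14:00
2. Window B: 19/Oct/2024:08:05:00 to 19/Oct/2024:08:25:00
3. Overlap period: 19/Oct/2024:08:05:00 to 19/Oct/2024:08:14:00
4. Count DEBUG events in overlap: 2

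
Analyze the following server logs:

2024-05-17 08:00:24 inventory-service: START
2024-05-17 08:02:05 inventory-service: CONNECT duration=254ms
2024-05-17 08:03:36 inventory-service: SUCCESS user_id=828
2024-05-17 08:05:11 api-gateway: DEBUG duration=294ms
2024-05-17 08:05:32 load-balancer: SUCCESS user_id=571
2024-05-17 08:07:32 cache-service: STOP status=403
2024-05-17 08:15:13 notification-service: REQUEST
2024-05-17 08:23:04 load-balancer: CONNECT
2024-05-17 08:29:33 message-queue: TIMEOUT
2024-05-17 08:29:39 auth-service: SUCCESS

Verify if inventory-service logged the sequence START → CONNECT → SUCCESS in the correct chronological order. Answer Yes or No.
Yes

To verify sequence order:

1. Find all events in sequence START → CONNECT → SUCCESS for inventory-service
2. Extract their timestamps
3. Check if timestamps are in ascending order
4. Result: Yes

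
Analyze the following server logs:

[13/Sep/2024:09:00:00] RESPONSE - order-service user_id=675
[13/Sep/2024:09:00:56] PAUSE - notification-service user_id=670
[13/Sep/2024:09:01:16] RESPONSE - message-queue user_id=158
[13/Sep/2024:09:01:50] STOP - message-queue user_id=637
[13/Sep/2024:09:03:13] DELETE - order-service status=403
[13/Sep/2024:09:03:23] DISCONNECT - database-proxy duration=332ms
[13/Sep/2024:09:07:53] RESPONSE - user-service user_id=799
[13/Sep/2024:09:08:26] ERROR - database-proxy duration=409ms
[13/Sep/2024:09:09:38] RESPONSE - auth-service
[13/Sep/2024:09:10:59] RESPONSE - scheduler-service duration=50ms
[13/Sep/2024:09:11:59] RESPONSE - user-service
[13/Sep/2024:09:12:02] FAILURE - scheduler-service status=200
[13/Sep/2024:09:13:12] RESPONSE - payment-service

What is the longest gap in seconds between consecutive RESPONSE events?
397

To find the longest gap:

1. Extract all RESPONSE events in chronological order
2. Calculate time differences between consecutive events
3. Find the maximum difference
4. Longest gap: 397 seconds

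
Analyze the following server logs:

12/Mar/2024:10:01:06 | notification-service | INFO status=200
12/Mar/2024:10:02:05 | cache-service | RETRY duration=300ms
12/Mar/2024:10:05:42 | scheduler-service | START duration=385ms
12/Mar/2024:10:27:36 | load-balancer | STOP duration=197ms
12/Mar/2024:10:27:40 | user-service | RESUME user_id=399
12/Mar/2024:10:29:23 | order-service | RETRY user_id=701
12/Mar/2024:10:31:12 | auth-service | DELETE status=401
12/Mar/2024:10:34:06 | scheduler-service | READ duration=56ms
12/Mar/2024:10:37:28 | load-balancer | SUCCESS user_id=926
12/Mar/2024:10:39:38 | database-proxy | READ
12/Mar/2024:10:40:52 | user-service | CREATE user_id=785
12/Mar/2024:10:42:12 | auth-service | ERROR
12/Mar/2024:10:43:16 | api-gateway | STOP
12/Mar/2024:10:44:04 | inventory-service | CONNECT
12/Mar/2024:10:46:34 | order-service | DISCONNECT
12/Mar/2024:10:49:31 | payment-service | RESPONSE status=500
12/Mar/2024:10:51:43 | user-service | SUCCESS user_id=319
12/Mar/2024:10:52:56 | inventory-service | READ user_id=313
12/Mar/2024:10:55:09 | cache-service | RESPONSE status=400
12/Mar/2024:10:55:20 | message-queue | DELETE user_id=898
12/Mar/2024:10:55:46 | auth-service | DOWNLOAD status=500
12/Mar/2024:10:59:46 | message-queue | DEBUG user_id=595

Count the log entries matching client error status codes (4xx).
2

To find matching entries:

1. Pattern to match: client error status codes (4xx)
2. Scan each log entry for the pattern
3. Count matches: 2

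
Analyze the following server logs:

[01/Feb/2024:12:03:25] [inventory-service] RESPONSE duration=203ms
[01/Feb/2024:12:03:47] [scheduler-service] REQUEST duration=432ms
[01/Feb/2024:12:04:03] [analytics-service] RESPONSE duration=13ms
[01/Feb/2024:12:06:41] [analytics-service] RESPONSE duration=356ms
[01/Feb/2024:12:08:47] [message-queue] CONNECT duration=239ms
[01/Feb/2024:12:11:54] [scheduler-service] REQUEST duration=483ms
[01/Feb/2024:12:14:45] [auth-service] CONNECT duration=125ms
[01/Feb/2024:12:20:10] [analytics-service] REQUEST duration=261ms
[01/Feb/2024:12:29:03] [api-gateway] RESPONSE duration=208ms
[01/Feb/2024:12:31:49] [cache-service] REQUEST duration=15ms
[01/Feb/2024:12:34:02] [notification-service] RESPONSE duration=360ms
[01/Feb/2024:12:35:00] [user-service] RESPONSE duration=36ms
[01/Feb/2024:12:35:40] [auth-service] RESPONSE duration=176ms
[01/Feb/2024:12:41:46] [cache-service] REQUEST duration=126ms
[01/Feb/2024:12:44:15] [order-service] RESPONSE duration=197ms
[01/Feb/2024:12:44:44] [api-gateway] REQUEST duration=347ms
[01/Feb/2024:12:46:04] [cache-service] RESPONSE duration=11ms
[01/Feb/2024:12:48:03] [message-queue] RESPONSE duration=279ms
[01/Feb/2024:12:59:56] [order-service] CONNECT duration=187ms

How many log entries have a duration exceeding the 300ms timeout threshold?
5

To count timeouts:

1. Threshold: 300ms
2. Extract duration from each log entry
3. Count entries where duration > 300
4. Timeout count: 5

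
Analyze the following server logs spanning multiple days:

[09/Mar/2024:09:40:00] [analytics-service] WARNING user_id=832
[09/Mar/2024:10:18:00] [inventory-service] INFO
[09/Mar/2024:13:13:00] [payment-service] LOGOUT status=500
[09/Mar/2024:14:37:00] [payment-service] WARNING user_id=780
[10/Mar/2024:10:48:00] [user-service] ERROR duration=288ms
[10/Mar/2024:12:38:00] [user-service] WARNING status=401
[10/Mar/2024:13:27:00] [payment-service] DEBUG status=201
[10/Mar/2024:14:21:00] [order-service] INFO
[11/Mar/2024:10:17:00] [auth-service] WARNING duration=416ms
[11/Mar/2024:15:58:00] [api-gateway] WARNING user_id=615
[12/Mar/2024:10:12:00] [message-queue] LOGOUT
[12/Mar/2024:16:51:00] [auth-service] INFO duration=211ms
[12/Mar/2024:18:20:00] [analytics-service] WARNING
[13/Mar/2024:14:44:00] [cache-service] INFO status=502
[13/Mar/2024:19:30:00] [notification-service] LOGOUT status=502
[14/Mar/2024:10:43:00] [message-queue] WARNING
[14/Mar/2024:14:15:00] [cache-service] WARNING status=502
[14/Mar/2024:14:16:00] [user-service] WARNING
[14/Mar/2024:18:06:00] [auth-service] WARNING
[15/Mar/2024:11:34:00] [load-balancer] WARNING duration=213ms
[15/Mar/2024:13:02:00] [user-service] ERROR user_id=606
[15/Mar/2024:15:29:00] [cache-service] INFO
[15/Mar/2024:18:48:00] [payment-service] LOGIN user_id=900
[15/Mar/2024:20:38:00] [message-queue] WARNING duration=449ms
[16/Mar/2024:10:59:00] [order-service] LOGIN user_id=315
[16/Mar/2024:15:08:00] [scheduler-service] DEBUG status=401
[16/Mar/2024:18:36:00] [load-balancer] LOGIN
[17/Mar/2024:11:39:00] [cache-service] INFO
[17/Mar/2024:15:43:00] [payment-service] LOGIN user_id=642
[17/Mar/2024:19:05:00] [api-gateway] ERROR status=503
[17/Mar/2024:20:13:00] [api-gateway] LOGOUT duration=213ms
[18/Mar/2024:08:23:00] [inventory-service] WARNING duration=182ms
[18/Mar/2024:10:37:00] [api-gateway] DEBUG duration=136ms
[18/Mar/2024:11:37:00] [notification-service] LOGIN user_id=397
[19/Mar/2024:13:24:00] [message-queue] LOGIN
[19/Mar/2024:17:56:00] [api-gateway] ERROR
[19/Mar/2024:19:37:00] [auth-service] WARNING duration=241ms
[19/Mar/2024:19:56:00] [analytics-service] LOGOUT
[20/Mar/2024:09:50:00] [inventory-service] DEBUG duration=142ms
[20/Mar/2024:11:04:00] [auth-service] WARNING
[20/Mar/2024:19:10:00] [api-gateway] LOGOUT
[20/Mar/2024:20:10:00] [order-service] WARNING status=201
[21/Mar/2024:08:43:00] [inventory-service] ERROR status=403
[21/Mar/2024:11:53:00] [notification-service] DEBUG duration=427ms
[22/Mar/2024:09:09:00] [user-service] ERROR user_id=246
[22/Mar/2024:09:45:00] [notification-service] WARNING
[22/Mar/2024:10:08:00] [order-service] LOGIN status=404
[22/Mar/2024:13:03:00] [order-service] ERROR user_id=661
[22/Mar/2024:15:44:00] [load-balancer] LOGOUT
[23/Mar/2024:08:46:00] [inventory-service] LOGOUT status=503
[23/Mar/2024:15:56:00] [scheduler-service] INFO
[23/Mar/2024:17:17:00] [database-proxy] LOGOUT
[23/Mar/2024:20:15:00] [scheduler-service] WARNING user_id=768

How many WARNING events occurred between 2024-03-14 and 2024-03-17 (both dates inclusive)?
6

To filter by date range:

1. Date range: 2024-03-14 through 2024-03-17, both dates inclusive
2. Filter for WARNING events whose date falls in this range
3. Count matching events: 6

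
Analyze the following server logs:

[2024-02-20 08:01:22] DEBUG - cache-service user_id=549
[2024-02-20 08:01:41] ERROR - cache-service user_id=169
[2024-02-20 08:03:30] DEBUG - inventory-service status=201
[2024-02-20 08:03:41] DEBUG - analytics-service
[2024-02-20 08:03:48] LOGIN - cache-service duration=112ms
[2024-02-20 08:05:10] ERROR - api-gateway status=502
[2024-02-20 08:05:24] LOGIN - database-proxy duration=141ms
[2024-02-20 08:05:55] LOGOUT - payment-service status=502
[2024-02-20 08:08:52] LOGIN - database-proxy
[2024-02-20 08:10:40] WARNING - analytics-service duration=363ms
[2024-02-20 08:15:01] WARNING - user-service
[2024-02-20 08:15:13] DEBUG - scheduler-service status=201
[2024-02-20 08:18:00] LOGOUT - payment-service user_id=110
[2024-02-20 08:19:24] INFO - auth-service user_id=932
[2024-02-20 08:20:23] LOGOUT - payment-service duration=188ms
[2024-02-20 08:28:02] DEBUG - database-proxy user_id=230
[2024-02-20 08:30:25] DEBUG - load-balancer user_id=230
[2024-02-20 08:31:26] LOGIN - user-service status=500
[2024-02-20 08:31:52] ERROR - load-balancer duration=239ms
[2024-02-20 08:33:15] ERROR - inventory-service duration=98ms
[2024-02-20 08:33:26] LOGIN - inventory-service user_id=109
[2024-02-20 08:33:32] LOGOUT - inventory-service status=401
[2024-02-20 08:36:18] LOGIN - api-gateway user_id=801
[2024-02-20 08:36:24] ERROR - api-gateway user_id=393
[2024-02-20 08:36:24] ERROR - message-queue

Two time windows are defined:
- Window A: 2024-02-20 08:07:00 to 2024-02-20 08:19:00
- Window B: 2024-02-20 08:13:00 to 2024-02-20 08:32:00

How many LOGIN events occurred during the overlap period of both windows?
0

To find overlap events:

1. Window A: 2024-02-20 08:07:00 to 2024-02-20 08:19:00
2. Window B: 2024-02-20 08:13:00 to 2024-02-20 08:32:00
3. Overlap period: 2024-02-20 08:13:00 to 2024-02-20 08:19:00
4. Count LOGIN events in overlap: 0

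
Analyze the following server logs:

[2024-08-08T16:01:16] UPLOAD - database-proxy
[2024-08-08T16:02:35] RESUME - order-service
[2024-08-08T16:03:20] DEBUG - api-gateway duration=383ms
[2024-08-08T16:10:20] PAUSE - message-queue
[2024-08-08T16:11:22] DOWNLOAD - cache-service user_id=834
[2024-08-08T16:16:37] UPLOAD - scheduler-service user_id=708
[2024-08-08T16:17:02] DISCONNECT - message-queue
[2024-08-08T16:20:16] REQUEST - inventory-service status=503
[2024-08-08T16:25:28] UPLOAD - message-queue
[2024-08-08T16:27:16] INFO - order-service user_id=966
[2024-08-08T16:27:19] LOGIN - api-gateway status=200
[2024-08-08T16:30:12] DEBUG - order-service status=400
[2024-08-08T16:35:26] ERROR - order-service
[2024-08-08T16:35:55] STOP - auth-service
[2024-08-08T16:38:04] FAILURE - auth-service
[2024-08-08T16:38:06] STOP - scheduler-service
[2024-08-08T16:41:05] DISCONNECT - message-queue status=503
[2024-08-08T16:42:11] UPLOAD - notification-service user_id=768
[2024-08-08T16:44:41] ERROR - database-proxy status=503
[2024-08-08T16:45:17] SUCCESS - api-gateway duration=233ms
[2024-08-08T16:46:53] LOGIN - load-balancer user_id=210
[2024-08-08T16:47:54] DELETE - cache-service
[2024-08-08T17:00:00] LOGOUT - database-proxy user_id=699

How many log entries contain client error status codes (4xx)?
1

To find matching entries:

1. Pattern to match: client error status codes (4xx)
2. Scan each log entry for the pattern
3. Count matches: 1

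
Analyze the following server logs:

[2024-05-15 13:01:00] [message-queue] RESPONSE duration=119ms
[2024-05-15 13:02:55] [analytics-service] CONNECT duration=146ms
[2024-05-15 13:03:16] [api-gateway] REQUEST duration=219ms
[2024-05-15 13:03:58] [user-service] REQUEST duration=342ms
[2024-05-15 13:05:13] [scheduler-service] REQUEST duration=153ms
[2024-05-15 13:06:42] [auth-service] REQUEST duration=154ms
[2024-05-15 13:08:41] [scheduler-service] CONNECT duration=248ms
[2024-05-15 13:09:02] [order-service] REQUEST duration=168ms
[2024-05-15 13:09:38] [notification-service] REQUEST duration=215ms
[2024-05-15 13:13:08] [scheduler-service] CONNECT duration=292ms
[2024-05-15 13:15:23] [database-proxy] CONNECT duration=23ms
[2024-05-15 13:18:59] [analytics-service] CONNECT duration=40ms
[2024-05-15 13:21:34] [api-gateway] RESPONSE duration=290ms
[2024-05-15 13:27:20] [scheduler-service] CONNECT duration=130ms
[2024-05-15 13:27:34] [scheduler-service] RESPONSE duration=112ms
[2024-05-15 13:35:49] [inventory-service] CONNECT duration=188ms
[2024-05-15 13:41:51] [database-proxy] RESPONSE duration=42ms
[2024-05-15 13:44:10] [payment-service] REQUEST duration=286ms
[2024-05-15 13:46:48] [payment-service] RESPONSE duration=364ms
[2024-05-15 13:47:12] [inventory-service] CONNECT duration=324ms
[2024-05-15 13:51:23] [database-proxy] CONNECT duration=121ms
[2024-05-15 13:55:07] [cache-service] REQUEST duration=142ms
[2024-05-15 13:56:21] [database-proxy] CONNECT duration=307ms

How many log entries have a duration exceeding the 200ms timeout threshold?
10

To count timeouts:

1. Threshold: 200ms
2. Extract duration from each log entry
3. Count entries where duration > 200
4. Timeout count: 10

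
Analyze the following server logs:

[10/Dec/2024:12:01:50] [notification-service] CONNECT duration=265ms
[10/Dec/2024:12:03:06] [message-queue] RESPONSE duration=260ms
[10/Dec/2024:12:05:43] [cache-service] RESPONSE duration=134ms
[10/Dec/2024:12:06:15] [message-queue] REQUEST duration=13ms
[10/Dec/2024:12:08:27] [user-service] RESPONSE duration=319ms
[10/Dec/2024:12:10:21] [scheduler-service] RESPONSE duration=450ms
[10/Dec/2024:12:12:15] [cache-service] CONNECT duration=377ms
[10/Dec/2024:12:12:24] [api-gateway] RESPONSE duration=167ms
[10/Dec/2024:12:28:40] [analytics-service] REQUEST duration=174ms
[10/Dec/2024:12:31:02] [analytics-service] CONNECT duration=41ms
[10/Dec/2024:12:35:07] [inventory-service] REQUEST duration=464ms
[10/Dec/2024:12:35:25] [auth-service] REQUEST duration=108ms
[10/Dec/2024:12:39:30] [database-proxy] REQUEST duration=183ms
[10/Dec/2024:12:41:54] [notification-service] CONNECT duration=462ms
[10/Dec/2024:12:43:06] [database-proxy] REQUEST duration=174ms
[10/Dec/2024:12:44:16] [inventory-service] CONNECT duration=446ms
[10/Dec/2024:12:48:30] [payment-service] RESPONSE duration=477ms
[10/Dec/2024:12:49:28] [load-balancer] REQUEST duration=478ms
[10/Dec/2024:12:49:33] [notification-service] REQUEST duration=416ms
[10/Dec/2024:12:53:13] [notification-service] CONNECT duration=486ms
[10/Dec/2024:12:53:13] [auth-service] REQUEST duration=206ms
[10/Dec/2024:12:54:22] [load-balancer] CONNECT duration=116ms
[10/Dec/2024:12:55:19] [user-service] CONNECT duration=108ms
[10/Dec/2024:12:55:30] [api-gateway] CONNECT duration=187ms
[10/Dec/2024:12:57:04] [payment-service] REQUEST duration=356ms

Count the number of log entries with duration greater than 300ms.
11

To count timeouts:

1. Threshold: 300ms
2. Extract duration from each log entry
3. Count entries where duration > 300
4. Timeout count: 11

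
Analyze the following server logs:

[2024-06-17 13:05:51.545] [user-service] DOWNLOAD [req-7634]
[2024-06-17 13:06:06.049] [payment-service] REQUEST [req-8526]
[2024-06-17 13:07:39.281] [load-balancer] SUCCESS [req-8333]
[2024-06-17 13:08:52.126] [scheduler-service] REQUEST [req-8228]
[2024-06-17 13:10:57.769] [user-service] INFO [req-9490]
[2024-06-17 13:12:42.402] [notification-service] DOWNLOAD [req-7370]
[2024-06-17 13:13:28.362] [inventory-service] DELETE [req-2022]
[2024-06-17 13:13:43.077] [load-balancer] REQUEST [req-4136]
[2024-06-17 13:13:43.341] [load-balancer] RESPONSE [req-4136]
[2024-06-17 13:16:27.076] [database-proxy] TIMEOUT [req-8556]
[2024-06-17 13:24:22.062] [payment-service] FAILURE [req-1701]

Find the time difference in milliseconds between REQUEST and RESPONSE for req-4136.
264

To calculate latency:

1. Find REQUEST with id req-4136: 2024-06-17 13:13:43.077
2. Find RESPONSE with id req-4136: 2024-06-17 13:13:43.341
3. Latency: 2024-06-17 13:13:43.341 - 2024-06-17 13:13:43.077 = 264ms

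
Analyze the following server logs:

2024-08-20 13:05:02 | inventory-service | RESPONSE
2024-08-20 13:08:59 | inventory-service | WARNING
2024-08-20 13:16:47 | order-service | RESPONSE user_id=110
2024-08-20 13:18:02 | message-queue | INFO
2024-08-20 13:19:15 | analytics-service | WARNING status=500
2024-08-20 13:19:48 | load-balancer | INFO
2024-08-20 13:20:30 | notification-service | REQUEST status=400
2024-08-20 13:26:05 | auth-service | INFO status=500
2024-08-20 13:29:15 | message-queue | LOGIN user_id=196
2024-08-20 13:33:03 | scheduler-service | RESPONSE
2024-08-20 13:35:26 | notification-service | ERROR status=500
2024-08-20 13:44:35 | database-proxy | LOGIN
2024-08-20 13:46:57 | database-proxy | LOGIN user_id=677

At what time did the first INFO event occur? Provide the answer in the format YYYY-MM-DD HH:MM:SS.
2024-08-20 13:18:02

To find the first event:

1. Filter for all INFO events
2. Sort by timestamp
3. Select the first one
4. Timestamp: 2024-08-20 13:18:02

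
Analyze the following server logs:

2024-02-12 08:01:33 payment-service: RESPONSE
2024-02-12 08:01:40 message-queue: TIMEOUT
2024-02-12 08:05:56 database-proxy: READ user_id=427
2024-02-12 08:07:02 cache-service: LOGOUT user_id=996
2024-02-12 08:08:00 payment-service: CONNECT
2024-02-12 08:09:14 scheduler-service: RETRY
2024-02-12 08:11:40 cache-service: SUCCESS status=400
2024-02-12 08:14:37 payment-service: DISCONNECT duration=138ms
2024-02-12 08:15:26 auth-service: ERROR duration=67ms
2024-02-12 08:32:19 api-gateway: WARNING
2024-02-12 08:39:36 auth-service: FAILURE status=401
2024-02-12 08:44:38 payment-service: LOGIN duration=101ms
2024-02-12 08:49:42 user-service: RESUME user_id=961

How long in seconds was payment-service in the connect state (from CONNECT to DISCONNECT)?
397

To calculate state duration:

1. Find CONNECT event for payment-service: 2024-02-12 08:08:00
2. Find DISCONNECT event for payment-service: 2024-02-12 08:14:37
3. Calculate duration: 2024-02-12 08:14:37 - 2024-02-12 08:08:00 = 397 seconds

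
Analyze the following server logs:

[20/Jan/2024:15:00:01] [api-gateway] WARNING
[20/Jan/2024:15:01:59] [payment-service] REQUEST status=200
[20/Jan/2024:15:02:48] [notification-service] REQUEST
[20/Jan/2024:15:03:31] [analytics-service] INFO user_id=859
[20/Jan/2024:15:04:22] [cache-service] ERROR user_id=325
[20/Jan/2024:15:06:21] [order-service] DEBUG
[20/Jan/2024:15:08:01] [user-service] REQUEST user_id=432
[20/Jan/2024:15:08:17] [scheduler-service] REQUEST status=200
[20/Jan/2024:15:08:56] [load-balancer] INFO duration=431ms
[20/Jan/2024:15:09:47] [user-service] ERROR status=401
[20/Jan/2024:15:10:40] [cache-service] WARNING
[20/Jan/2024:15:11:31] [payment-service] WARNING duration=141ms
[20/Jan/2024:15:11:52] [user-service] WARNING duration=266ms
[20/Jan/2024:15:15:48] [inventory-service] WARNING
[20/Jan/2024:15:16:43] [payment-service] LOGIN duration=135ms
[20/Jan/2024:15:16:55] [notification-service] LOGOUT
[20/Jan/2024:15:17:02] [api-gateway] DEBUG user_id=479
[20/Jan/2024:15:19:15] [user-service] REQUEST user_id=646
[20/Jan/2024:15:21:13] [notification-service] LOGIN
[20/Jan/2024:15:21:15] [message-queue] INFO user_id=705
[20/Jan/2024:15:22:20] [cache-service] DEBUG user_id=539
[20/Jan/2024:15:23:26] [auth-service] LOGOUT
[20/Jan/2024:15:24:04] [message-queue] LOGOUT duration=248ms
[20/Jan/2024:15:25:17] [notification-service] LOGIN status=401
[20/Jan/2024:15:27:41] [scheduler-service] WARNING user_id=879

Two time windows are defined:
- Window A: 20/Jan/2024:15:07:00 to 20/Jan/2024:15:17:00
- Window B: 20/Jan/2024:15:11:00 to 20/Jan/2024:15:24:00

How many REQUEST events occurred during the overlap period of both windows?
0

To find overlap events:

1. Window A: 20/Jan/2024:15:07:00 to 20/Jan/2024:15:17:00
2. Window B: 20/Jan/2024:15:11:00 to 20/Jan/2024:15:24:00
3. Overlap period: 20/Jan/2024:15:11:00 to 20/Jan/2024:15:17:00
4. Count REQUEST events in overlap: 0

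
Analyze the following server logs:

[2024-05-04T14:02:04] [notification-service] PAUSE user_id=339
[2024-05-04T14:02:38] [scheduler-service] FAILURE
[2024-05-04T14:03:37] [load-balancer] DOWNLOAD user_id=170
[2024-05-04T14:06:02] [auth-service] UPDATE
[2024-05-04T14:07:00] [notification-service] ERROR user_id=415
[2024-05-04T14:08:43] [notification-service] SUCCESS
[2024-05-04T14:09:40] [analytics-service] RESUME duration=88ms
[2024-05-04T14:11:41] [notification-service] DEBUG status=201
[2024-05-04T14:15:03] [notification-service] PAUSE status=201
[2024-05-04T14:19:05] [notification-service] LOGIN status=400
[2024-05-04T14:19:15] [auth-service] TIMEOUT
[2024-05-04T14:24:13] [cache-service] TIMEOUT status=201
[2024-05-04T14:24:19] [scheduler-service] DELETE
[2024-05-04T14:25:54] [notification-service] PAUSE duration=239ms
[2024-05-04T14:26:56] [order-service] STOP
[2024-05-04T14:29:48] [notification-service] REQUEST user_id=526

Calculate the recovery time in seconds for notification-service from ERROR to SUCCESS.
103

To calculate recovery time:

1. Find ERROR event for notification-service: 2024-05-04T14:07:00
2. Find next SUCCESS event for notification-service: 2024-05-04T14:08:43
3. Recovery time: 2024-05-04T14:08:43 - 2024-05-04T14:07:00 = 103 seconds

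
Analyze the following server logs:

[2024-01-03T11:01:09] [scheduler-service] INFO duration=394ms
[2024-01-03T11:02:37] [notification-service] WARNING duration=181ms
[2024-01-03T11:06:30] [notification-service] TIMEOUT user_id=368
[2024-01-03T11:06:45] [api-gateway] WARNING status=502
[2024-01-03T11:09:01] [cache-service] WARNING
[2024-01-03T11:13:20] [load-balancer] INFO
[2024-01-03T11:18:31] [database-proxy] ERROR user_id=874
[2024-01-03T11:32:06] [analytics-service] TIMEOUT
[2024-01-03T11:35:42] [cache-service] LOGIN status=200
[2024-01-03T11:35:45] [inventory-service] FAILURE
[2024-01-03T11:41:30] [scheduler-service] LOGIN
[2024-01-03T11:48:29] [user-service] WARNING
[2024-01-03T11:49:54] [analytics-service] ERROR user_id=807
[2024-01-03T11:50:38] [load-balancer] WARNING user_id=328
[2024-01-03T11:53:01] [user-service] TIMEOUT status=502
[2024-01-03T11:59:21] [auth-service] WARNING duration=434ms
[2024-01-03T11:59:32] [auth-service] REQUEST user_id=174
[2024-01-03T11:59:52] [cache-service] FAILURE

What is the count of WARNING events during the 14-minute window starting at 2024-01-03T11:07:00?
1

To count events in the time window:

1. Window boundaries: 2024-01-03T11:07:00 to 2024-01-03T11:21:00
2. Filter for WARNING events within this window
3. Count matching events: 1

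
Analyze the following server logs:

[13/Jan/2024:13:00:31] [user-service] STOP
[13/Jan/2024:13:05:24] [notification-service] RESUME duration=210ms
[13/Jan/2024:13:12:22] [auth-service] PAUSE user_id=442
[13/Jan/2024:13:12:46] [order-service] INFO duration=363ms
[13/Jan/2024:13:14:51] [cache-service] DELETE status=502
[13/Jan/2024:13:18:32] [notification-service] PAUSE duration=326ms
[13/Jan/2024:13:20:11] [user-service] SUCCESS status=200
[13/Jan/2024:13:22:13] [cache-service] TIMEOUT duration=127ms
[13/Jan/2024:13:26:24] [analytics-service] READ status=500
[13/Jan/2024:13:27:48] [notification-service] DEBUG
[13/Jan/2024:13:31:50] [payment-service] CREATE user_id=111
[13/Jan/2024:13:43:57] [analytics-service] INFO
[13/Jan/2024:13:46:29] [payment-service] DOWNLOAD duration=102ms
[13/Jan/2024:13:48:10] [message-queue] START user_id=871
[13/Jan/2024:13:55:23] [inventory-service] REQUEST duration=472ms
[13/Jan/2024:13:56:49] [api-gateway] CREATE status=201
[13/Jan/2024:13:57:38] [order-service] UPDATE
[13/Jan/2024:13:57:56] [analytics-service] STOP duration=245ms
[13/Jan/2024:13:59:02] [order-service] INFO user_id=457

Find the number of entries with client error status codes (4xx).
0

To find matching entries:

1. Pattern to match: client error status codes (4xx)
2. Scan each log entry for the pattern
3. Count matches: 0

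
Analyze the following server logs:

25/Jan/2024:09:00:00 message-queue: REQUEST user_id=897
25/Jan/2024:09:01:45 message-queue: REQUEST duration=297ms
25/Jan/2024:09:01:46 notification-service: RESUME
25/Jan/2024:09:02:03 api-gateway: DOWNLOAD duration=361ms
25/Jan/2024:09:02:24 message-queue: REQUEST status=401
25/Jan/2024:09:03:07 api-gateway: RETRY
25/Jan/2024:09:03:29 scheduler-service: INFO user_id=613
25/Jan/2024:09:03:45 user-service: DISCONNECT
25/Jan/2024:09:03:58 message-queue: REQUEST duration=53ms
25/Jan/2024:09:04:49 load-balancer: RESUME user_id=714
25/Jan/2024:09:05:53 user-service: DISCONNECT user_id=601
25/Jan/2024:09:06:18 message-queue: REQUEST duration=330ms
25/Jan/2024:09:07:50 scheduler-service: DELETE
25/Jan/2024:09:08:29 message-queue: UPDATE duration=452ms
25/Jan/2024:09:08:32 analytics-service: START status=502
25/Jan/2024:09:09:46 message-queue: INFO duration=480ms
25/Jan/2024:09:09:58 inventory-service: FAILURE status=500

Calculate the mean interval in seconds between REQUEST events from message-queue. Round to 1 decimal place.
94.5

To calculate average interval:

1. Find all REQUEST events for message-queue in order
2. Calculate time gaps between consecutive events
3. Compute mean of gaps: 378 / 4 = 94.5 seconds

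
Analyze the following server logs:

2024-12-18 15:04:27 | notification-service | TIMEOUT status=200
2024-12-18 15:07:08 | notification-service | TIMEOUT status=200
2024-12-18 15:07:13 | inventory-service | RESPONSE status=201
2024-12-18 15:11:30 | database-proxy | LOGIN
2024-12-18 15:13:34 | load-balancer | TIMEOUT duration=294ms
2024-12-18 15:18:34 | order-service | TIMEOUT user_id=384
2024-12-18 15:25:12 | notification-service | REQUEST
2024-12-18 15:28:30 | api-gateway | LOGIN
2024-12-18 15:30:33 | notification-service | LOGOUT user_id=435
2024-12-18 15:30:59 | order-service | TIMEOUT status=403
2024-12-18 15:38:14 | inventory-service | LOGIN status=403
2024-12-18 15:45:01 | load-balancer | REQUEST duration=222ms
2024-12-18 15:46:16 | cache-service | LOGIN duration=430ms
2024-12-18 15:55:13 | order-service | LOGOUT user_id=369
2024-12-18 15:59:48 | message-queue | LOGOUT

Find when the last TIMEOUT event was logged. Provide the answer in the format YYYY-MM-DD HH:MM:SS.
2024-12-18 15:30:59

To find the last event:

1. Filter for all TIMEOUT events
2. Sort by timestamp
3. Select the last one
4. Timestamp: 2024-12-18 15:30:59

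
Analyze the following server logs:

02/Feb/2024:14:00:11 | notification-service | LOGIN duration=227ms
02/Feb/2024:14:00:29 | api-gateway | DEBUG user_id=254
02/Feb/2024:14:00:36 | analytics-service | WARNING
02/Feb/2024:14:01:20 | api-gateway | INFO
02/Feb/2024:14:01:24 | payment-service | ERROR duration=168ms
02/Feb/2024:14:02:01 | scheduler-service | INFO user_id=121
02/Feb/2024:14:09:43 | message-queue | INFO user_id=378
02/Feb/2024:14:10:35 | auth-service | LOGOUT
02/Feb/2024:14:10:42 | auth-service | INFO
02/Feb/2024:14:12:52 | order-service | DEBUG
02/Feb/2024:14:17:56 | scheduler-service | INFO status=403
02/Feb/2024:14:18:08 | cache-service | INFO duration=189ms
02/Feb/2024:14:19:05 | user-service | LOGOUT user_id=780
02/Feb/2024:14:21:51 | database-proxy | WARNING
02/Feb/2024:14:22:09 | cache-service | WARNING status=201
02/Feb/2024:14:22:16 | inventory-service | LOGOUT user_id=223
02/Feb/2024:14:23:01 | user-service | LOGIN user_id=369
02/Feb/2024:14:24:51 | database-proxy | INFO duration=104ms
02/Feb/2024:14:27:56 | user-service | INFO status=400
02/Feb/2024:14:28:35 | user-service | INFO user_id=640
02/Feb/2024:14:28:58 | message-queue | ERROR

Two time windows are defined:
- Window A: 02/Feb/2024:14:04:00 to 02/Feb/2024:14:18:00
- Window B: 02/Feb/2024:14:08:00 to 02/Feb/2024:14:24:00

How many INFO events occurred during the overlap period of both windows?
3

To find overlap events:

1. Window A: 02/Feb/2024:14:04:00 to 02/Feb/2024:14:18:00
2. Window B: 02/Feb/2024:14:08:00 to 02/Feb/2024:14:24:00
3. Overlap period: 02/Feb/2024:14:08:00 to 02/Feb/2024:14:18:00
4. Count INFO events in overlap: 3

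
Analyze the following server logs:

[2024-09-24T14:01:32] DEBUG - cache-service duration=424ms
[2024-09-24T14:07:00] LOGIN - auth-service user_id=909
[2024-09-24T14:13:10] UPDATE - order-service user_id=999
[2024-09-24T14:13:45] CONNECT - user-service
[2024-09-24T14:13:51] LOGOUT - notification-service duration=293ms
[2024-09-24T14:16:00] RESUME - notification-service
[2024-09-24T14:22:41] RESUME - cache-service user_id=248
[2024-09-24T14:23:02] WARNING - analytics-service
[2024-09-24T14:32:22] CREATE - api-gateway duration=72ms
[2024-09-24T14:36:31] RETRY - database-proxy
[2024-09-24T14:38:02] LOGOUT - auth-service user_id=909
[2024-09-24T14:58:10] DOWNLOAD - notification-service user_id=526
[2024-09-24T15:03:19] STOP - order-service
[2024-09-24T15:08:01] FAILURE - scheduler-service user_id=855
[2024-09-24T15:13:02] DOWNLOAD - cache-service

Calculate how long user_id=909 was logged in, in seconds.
1862

To calculate session duration:

1. Find LOGIN event for user_id=909: 2024-09-24T14:07:00
2. Find LOGOUT event for user_id=909: 2024-09-24T14:38:02
3. Session duration: 2024-09-24T14:38:02 - 2024-09-24T14:07:00 = 1862 seconds (31 minutes)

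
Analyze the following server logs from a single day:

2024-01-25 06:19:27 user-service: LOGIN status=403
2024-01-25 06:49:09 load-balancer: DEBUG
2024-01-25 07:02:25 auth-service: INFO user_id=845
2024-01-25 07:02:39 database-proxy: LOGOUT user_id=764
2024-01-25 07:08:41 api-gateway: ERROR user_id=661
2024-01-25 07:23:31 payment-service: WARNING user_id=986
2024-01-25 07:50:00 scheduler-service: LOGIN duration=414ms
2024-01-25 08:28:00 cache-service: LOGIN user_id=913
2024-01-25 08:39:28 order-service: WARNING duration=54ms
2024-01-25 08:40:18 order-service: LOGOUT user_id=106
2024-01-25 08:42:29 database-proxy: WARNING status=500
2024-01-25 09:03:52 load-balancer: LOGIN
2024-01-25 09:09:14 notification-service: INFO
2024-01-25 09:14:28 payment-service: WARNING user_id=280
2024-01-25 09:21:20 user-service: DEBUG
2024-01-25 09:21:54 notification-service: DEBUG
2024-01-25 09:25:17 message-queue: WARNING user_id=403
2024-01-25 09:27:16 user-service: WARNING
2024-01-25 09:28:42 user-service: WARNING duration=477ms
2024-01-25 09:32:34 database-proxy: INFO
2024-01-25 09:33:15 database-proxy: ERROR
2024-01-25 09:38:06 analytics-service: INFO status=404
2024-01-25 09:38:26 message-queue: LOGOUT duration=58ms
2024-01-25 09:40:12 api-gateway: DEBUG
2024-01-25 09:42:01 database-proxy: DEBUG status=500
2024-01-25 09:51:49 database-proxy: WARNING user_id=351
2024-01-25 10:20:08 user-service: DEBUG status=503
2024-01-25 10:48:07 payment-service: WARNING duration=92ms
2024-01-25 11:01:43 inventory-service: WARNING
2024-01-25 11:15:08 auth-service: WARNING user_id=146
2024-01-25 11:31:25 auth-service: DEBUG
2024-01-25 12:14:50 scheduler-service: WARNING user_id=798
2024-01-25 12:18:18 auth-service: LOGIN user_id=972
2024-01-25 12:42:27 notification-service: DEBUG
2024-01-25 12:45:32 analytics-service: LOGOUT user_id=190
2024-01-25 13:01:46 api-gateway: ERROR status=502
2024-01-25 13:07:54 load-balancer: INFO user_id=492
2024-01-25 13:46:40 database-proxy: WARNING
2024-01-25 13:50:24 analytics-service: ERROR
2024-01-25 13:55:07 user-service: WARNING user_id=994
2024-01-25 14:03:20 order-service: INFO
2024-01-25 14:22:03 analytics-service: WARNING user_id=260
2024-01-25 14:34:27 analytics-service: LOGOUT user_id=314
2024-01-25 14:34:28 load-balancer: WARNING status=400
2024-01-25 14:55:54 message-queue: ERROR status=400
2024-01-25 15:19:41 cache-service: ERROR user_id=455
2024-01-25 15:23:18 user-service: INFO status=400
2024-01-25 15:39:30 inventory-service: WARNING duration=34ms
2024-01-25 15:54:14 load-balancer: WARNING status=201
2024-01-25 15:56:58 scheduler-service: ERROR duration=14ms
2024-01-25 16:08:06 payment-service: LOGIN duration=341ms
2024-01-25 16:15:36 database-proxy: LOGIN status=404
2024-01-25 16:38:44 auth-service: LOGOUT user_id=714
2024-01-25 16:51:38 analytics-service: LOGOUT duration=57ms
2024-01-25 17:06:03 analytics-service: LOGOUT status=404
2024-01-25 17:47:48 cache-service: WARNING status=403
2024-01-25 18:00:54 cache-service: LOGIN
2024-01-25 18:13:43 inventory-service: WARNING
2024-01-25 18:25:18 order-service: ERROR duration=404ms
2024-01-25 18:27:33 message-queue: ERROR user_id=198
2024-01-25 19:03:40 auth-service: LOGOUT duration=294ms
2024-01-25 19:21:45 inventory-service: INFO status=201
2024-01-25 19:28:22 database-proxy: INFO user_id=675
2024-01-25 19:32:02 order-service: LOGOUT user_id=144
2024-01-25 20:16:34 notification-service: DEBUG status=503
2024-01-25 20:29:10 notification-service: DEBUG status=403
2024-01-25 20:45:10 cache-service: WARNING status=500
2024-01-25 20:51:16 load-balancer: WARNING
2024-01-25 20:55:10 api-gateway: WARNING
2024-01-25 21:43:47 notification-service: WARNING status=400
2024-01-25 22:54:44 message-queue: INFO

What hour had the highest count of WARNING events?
9

To find the peak hour:

1. Group all WARNING events by hour
2. Count events in each hour
3. Find hour with maximum count
4. Peak hour: 9 (with 5 events)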